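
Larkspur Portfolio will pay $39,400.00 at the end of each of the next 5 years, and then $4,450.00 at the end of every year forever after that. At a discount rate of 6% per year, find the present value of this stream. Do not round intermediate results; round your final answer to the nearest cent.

$221388.78

PV of 5-year annuity: $39,400.00 × [1 − (1+0.06)^−5] / 0.06 = 165967.13315
Perpetuity value at year 5: $4,450.00 / 0.06 = 74166.66667
PV of perpetuity: 74166.66667 / (1+0.06)^5 = 55421.64782
Total PV = 165967.13315 + 55421.64782 = 221388.78097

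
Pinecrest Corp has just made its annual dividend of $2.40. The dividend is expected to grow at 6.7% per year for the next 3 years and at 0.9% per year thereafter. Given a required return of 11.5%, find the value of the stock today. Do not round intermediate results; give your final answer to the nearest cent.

$26.62

D_1 = 2.56080
D_2 = 2.73237
D_3 = 2.91544
Terminal value at year 3: TV = D_3×(1+g_2)/(r−g_2) = 2.94168/0.106 = 27.75171
P_0 = D_1/(1+r)^1 + D_2/(1+r)^2 + D_3/(1+r)^3 + TV/(1+r)^3
    = 2.29668 + 2.19781 + 2.10320 + 20.02005 = 26.61774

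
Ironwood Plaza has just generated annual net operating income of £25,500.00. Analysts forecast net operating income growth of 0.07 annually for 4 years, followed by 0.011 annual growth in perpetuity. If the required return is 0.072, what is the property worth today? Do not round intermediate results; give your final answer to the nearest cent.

£521011.14

D_1 = 27285.00000
D_2 = 29194.95000
D_3 = 31238.59650
D_4 = 33425.29826
Terminal value at year 4: TV = D_4×(1+g_2)/(r−g_2) = 33792.97654/0.061 = 553983.22190
P_0 = D_1/(1+r)^1 + D_2/(1+r)^2 + D_3/(1+r)^3 + D_4/(1+r)^4 + TV/(1+r)^4
    = 25452.42537 + 25404.93950 + 25357.54223 + 25310.23338 + 419485.99917 = 521011.13966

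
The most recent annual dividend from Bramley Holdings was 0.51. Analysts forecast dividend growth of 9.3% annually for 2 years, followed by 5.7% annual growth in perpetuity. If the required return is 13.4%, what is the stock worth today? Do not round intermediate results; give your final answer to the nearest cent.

D_1 = 0.55743
D_2 = 0.60927
Terminal value at year 2: TV = D_2×(1+g_2)/(r−g_2) = 0.64400/0.077 = 8.36363
P_0 = D_1/(1+r)^1 + D_2/(1+r)^2 + TV/(1+r)^2
    = 0.49156 + 0.47379 + 6.50382 = 7.46917

7.47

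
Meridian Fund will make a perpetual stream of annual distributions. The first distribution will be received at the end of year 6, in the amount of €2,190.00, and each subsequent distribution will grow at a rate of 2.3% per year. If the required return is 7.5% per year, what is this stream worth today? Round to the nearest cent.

€29335.83

Value at end of year 5: C₁ / (r − g) = €2,190.00 / (0.075 − 0.023) = €42,115.3846
Discount to today: PV = €42,115.3846 / (1 + 0.075)^5 = €42,115.3846 / 1.435629 = €29,335.83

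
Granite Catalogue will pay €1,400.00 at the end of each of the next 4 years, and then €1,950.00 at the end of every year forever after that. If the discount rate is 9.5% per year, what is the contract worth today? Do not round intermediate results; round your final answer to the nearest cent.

PV of 4-year annuity: €1,400.00 × [1 − (1+0.095)^−4] / 0.095 = 4486.27357
Perpetuity value at year 4: €1,950.00 / 0.095 = 20526.31579
PV of perpetuity: 20526.31579 / (1+0.095)^4 = 14277.57760
Total PV = 4486.27357 + 14277.57760 = 18763.85117

€18763.85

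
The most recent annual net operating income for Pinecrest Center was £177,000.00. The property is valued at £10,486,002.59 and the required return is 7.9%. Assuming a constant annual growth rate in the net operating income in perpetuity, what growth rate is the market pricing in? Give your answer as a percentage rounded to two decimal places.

P = D₀(1+g)/(r−g) ⇒ P(r−g) = D₀(1+g) ⇒ g(P+D₀) = P·r − D₀
g = (P·r − D₀)/(P + D₀) = (£10,486,002.59×0.079 − £177,000.00) / (£10,486,002.59 + £177,000.00) = 0.061089

6.11%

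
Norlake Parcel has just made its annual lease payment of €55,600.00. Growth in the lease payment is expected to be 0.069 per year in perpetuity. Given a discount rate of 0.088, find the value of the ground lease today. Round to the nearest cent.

D₁ = D₀ × (1 + g) = €55,600.00 × 1.069 = €59,436.4000
Growing perpetuity: P = D₁ / (r − g) = €59,436.4000 / (0.088 − 0.069) = €3,128,231.58

€3128231.58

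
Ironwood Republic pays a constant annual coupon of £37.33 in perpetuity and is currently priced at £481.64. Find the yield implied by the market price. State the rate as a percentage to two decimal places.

7.75%

P = C/r ⇒ r = C/P = £37.33/£481.64 = 0.077506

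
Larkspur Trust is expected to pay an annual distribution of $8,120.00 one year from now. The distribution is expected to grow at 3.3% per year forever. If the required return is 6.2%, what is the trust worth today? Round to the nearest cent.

$280000.00

Growing perpetuity: P = D₁ / (r − g) = $8,120.0000 / (0.062 − 0.033) = $280,000.00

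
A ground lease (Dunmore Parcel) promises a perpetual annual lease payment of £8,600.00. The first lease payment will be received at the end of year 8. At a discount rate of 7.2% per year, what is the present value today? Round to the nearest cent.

£73417.98

Value at end of year 7: C / r = £8,600.00 / 0.072 = £119,444.4444
Discount to today: PV = £119,444.4444 / (1 + 0.072)^7 = £119,444.4444 / 1.626910 = £73,417.98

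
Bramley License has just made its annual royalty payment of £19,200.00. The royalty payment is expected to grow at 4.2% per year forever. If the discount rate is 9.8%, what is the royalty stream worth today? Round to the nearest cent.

D₁ = D₀ × (1 + g) = £19,200.00 × 1.042 = £20,006.4000
Growing perpetuity: P = D₁ / (r − g) = £20,006.4000 / (0.098 − 0.042) = £357,257.14

£357257.14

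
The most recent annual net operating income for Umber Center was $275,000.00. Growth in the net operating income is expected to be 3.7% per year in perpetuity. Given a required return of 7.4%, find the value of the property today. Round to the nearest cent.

D₁ = D₀ × (1 + g) = $275,000.00 × 1.037 = $285,175.0000
Growing perpetuity: P = D₁ / (r − g) = $285,175.0000 / (0.074 − 0.037) = $7,707,432.43

$7707432.43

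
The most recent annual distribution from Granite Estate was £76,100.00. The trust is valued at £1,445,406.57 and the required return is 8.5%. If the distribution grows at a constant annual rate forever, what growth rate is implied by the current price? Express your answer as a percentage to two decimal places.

P = D₀(1+g)/(r−g) ⇒ P(r−g) = D₀(1+g) ⇒ g(P+D₀) = P·r − D₀
g = (P·r − D₀)/(P + D₀) = (£1,445,406.57×0.085 − £76,100.00) / (£1,445,406.57 + £76,100.00) = 0.030732

3.07%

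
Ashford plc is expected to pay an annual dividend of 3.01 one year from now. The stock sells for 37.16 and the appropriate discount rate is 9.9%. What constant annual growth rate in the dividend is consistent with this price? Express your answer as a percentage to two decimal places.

P = D₁/(r−g) ⇒ g = r − D₁/P = 0.099 − 3.01/37.16 = 0.017999

1.80%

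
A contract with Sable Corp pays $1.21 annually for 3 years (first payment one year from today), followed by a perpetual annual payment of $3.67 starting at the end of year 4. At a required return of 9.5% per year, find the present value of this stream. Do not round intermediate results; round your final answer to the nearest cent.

$32.46

PV of 3-year annuity: $1.21 × [1 − (1+0.095)^−3] / 0.095 = 3.03578
Perpetuity value at year 3: $3.67 / 0.095 = 38.63158
PV of perpetuity: 38.63158 / (1+0.095)^3 = 29.42389
Total PV = 3.03578 + 29.42389 = 32.45967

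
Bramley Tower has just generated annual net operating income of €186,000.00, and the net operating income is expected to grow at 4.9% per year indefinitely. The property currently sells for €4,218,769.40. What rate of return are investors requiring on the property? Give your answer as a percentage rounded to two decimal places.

D₁ = €186,000.00 × 1.049 = €195,114.0000
P = D₁/(r − g) ⇒ r = D₁/P + g = €195,114.0000/€4,218,769.40 + 0.049 = 0.046249 + 0.049 = 0.095249

9.52%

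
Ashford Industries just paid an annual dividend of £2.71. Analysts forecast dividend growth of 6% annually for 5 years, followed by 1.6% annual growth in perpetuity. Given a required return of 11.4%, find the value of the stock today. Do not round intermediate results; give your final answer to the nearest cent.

£33.62

D_1 = 2.87260
D_2 = 3.04496
D_3 = 3.22765
D_4 = 3.42131
D_5 = 3.62659
Terminal value at year 5: TV = D_5×(1+g_2)/(r−g_2) = 3.68462/0.098 = 37.59813
P_0 = D_1/(1+r)^1 + D_2/(1+r)^2 + D_3/(1+r)^3 + D_4/(1+r)^4 + D_5/(1+r)^5 + TV/(1+r)^5
    = 2.57864 + 2.45364 + 2.33470 + 2.22153 + 2.11384 + 21.91494 = 33.61729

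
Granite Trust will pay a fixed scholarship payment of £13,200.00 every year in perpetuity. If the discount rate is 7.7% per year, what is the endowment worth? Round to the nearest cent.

Level perpetuity: PV = C / r = £13,200.00 / 0.077 = £171,428.57

£171428.57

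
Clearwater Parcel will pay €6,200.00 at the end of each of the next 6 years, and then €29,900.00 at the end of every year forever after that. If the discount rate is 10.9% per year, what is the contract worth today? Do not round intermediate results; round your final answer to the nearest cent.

PV of 6-year annuity: €6,200.00 × [1 − (1+0.109)^−6] / 0.109 = 26305.06872
Perpetuity value at year 6: €29,900.00 / 0.109 = 274311.92661
PV of perpetuity: 274311.92661 / (1+0.109)^6 = 147453.61134
Total PV = 26305.06872 + 147453.61134 = 173758.68006

€173758.68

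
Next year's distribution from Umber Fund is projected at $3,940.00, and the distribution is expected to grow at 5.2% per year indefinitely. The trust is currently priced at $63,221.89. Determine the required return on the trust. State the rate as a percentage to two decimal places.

P = D₁/(r − g) ⇒ r = D₁/P + g = $3,940.0000/$63,221.89 + 0.052 = 0.062320 + 0.052 = 0.114320

11.43%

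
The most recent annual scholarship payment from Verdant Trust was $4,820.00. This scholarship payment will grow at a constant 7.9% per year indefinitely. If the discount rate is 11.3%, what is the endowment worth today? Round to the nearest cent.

D₁ = D₀ × (1 + g) = $4,820.00 × 1.079 = $5,200.7800
Growing perpetuity: P = D₁ / (r − g) = $5,200.7800 / (0.113 − 0.079) = $152,964.12

$152964.12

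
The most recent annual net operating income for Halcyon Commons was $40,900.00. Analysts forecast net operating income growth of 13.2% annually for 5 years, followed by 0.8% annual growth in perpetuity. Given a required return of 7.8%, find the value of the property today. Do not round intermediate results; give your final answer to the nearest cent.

$989374.07

D_1 = 46298.80000
D_2 = 52410.24160
D_3 = 59328.39349
D_4 = 67159.74143
D_5 = 76024.82730
Terminal value at year 5: TV = D_5×(1+g_2)/(r−g_2) = 76633.02592/0.07 = 1094757.51314
P_0 = D_1/(1+r)^1 + D_2/(1+r)^2 + D_3/(1+r)^3 + D_4/(1+r)^4 + D_5/(1+r)^5 + TV/(1+r)^5
    = 42948.79406 + 45100.21788 + 47359.41247 + 49731.77636 + 52222.97852 + 752010.89066 = 989374.06996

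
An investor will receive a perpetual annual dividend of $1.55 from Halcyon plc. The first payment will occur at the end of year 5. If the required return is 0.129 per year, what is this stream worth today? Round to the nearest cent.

$7.40

Value at end of year 4: C / r = $1.55 / 0.129 = $12.0155
Discount to today: PV = $12.0155 / (1 + 0.129)^4 = $12.0155 / 1.624710 = $7.40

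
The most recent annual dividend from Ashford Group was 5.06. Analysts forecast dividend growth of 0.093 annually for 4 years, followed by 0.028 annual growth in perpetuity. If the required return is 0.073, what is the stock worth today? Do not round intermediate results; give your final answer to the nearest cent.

145.66

D_1 = 5.53058
D_2 = 6.04492
D_3 = 6.60710
D_4 = 7.22156
Terminal value at year 4: TV = D_4×(1+g_2)/(r−g_2) = 7.42377/0.045 = 164.97258
P_0 = D_1/(1+r)^1 + D_2/(1+r)^2 + D_3/(1+r)^3 + D_4/(1+r)^4 + TV/(1+r)^4
    = 5.15432 + 5.25039 + 5.34825 + 5.44794 + 124.45515 = 145.65605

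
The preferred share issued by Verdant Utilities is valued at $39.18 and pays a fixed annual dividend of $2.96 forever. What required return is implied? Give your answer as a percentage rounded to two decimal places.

P = C/r ⇒ r = C/P = $2.96/$39.18 = 0.075549

7.55%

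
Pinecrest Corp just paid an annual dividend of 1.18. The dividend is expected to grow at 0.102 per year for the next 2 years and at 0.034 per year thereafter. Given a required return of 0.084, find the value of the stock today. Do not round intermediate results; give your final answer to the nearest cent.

27.64

D_1 = 1.30036
D_2 = 1.43300
Terminal value at year 2: TV = D_2×(1+g_2)/(r−g_2) = 1.48172/0.05 = 29.63437
P_0 = D_1/(1+r)^1 + D_2/(1+r)^2 + TV/(1+r)^2
    = 1.19959 + 1.21951 + 25.21954 = 27.63865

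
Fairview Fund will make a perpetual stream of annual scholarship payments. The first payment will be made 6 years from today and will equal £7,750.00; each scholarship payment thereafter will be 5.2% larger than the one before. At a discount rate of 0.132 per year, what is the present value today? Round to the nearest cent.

Value at end of year 5: C₁ / (r − g) = £7,750.00 / (0.132 − 0.052) = £96,875.0000
Discount to today: PV = £96,875.0000 / (1 + 0.132)^5 = £96,875.0000 / 1.858798 = £52,117.02

£52117.02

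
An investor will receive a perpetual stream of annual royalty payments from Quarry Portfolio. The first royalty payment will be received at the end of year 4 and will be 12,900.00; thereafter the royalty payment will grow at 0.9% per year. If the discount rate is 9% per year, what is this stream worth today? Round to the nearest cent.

122977.37

Value at end of year 3: C₁ / (r − g) = 12,900.00 / (0.09 − 0.009) = 159,259.2593
Discount to today: PV = 159,259.2593 / (1 + 0.09)^3 = 159,259.2593 / 1.295029 = 122,977.37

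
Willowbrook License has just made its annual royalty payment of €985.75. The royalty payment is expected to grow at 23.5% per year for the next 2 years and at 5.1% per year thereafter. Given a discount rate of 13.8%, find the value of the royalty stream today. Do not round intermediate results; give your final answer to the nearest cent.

€16255.63

D_1 = 1217.40125
D_2 = 1503.49054
Terminal value at year 2: TV = D_2×(1+g_2)/(r−g_2) = 1580.16856/0.087 = 18162.85703
P_0 = D_1/(1+r)^1 + D_2/(1+r)^2 + TV/(1+r)^2
    = 1069.77263 + 1160.95711 + 14024.89570 = 16255.62544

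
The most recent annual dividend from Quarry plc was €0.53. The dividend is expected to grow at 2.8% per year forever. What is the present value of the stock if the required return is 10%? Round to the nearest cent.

D₁ = D₀ × (1 + g) = €0.53 × 1.028 = €0.5448
Growing perpetuity: P = D₁ / (r − g) = €0.5448 / (0.1 − 0.028) = €7.57

€7.57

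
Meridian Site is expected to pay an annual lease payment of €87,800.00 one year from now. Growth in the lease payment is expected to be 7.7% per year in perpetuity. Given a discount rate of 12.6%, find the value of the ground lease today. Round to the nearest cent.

Growing perpetuity: P = D₁ / (r − g) = €87,800.0000 / (0.126 − 0.077) = €1,791,836.73

€1791836.73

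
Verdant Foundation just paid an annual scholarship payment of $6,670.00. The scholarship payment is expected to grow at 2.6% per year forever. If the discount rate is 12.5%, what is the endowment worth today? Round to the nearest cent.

D₁ = D₀ × (1 + g) = $6,670.00 × 1.026 = $6,843.4200
Growing perpetuity: P = D₁ / (r − g) = $6,843.4200 / (0.125 − 0.026) = $69,125.45

$69125.45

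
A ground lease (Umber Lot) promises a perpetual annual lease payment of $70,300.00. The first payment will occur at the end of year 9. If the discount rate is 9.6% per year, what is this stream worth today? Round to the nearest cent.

Value at end of year 8: C / r = $70,300.00 / 0.096 = $732,291.6667
Discount to today: PV = $732,291.6667 / (1 + 0.096)^8 = $732,291.6667 / 2.082018 = $351,722.10

$351722.10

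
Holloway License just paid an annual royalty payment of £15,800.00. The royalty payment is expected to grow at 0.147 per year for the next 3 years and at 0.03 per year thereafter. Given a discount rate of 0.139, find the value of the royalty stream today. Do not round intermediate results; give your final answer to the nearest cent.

£200539.85

D_1 = 18122.60000
D_2 = 20786.62220
D_3 = 23842.25566
Terminal value at year 3: TV = D_3×(1+g_2)/(r−g_2) = 24557.52333/0.109 = 225298.37920
P_0 = D_1/(1+r)^1 + D_2/(1+r)^2 + D_3/(1+r)^3 + TV/(1+r)^3
    = 15910.97454 + 16022.72853 + 16135.26745 + 152470.87590 = 200539.84641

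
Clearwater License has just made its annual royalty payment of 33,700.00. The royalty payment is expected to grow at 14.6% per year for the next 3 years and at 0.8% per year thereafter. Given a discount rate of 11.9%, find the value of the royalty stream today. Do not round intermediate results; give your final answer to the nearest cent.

434781.50

D_1 = 38620.20000
D_2 = 44258.74920
D_3 = 50720.52658
Terminal value at year 3: TV = D_3×(1+g_2)/(r−g_2) = 51126.29080/0.111 = 460597.21438
P_0 = D_1/(1+r)^1 + D_2/(1+r)^2 + D_3/(1+r)^3 + TV/(1+r)^3
    = 34513.13673 + 35345.89338 + 36198.74335 + 328723.72343 = 434781.49689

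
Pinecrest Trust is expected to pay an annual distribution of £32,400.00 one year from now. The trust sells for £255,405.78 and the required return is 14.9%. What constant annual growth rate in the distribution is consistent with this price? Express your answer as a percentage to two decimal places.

2.21%

P = D₁/(r−g) ⇒ g = r − D₁/P = 0.149 − £32,400.00/£255,405.78 = 0.022143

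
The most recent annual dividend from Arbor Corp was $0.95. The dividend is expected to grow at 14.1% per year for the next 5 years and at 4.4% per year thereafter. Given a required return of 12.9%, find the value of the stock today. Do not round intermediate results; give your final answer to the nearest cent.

$17.21

D_1 = 1.08395
D_2 = 1.23679
D_3 = 1.41117
D_4 = 1.61015
D_5 = 1.83718
Terminal value at year 5: TV = D_5×(1+g_2)/(r−g_2) = 1.91802/0.085 = 22.56490
P_0 = D_1/(1+r)^1 + D_2/(1+r)^2 + D_3/(1+r)^3 + D_4/(1+r)^4 + D_5/(1+r)^5 + TV/(1+r)^5
    = 0.96010 + 0.97030 + 0.98062 + 0.99104 + 1.00157 + 12.30166 = 17.20528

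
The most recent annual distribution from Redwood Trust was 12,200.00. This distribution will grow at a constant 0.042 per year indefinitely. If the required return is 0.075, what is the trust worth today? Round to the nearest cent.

D₁ = D₀ × (1 + g) = 12,200.00 × 1.042 = 12,712.4000
Growing perpetuity: P = D₁ / (r − g) = 12,712.4000 / (0.075 − 0.042) = 385,224.24

385224.24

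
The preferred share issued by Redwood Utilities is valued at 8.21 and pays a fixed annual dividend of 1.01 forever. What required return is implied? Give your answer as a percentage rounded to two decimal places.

12.30%

P = C/r ⇒ r = C/P = 1.01/8.21 = 0.123021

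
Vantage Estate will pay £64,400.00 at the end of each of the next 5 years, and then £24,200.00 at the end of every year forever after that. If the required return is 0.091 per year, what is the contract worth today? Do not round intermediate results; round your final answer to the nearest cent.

PV of 5-year annuity: £64,400.00 × [1 − (1+0.091)^−5] / 0.091 = 249844.93951
Perpetuity value at year 5: £24,200.00 / 0.091 = 265934.06593
PV of perpetuity: 265934.06593 / (1+0.091)^5 = 172048.23463
Total PV = 249844.93951 + 172048.23463 = 421893.17414

£421893.17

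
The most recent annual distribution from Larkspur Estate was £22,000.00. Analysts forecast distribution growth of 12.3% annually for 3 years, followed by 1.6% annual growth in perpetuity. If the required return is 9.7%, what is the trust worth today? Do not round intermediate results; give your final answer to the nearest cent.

£365218.50

D_1 = 24706.00000
D_2 = 27744.83800
D_3 = 31157.45307
Terminal value at year 3: TV = D_3×(1+g_2)/(r−g_2) = 31655.97232/0.081 = 390814.47313
P_0 = D_1/(1+r)^1 + D_2/(1+r)^2 + D_3/(1+r)^3 + TV/(1+r)^3
    = 22521.42206 + 23055.20235 + 23601.63376 + 296040.24568 = 365218.50385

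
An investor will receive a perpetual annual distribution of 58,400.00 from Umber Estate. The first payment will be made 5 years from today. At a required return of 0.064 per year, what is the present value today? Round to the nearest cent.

Value at end of year 4: C / r = 58,400.00 / 0.064 = 912,500.0000
Discount to today: PV = 912,500.0000 / (1 + 0.064)^4 = 912,500.0000 / 1.281641 = 711,977.65

711977.65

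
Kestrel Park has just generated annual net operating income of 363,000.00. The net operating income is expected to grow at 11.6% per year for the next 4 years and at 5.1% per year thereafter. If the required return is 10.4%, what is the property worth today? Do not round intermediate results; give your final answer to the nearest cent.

D_1 = 405108.00000
D_2 = 452100.52800
D_3 = 504544.18925
D_4 = 563071.31520
Terminal value at year 4: TV = D_4×(1+g_2)/(r−g_2) = 591787.95228/0.053 = 11165810.42030
P_0 = D_1/(1+r)^1 + D_2/(1+r)^2 + D_3/(1+r)^3 + D_4/(1+r)^4 + TV/(1+r)^4
    = 366945.65217 + 370934.19187 + 374966.08526 + 379041.80358 + 7516470.48230 = 9008358.21519

9008358.22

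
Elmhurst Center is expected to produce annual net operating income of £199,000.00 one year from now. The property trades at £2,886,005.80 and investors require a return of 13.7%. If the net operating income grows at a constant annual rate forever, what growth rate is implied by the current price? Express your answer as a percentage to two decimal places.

P = D₁/(r−g) ⇒ g = r − D₁/P = 0.137 − £199,000.00/£2,886,005.80 = 0.068047

6.80%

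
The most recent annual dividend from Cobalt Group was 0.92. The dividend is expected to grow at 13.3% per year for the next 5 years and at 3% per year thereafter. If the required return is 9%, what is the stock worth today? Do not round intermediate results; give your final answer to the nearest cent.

D_1 = 1.04236
D_2 = 1.18099
D_3 = 1.33807
D_4 = 1.51603
D_5 = 1.71766
Terminal value at year 5: TV = D_5×(1+g_2)/(r−g_2) = 1.76919/0.06 = 29.48651
P_0 = D_1/(1+r)^1 + D_2/(1+r)^2 + D_3/(1+r)^3 + D_4/(1+r)^4 + D_5/(1+r)^5 + TV/(1+r)^5
    = 0.95629 + 0.99402 + 1.03323 + 1.07399 + 1.11636 + 19.16421 = 24.33811

24.34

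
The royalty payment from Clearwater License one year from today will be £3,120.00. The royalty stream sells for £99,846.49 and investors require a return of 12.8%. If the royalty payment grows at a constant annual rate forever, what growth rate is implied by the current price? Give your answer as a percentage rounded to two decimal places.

P = D₁/(r−g) ⇒ g = r − D₁/P = 0.128 − £3,120.00/£99,846.49 = 0.096752

9.68%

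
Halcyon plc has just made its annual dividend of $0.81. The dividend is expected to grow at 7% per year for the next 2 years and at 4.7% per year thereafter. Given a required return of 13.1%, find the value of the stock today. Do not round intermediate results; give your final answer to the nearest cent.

$10.53

D_1 = 0.86670
D_2 = 0.92737
Terminal value at year 2: TV = D_2×(1+g_2)/(r−g_2) = 0.97096/0.084 = 11.55899
P_0 = D_1/(1+r)^1 + D_2/(1+r)^2 + TV/(1+r)^2
    = 0.76631 + 0.72498 + 9.03639 = 10.52768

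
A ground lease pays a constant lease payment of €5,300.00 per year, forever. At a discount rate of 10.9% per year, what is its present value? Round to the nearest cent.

€48623.85

Level perpetuity: PV = C / r = €5,300.00 / 0.109 = €48,623.85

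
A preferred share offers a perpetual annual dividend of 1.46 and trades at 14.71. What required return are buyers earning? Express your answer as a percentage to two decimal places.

9.93%

P = C/r ⇒ r = C/P = 1.46/14.71 = 0.099252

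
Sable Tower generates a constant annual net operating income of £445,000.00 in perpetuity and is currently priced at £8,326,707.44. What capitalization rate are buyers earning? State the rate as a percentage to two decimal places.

5.34%

P = C/r ⇒ r = C/P = £445,000.00/£8,326,707.44 = 0.053442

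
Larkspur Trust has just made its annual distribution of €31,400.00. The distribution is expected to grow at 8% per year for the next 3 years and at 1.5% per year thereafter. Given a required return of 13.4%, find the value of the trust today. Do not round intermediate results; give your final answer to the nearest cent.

€316866.02

D_1 = 33912.00000
D_2 = 36624.96000
D_3 = 39554.95680
Terminal value at year 3: TV = D_3×(1+g_2)/(r−g_2) = 40148.28115/0.119 = 337380.51388
P_0 = D_1/(1+r)^1 + D_2/(1+r)^2 + D_3/(1+r)^3 + TV/(1+r)^3
    = 29904.76190 + 28480.72562 + 27124.50059 + 231356.03448 = 316866.02260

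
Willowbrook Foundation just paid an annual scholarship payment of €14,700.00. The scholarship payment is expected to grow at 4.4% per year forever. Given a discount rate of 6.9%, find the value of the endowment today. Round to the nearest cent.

D₁ = D₀ × (1 + g) = €14,700.00 × 1.044 = €15,346.8000
Growing perpetuity: P = D₁ / (r − g) = €15,346.8000 / (0.069 − 0.044) = €613,872.00

€613872.00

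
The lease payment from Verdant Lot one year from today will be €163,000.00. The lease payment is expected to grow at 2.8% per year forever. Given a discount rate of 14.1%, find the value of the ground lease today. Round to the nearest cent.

Growing perpetuity: P = D₁ / (r − g) = €163,000.0000 / (0.141 − 0.028) = €1,442,477.88

€1442477.88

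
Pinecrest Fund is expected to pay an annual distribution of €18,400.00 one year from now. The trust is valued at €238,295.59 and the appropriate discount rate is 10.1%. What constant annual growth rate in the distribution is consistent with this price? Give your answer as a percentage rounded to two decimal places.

P = D₁/(r−g) ⇒ g = r − D₁/P = 0.101 − €18,400.00/€238,295.59 = 0.023785

2.38%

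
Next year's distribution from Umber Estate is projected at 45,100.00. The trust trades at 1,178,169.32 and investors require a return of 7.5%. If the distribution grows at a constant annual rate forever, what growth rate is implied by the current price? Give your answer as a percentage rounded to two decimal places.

3.67%

P = D₁/(r−g) ⇒ g = r − D₁/P = 0.075 − 45,100.00/1,178,169.32 = 0.036720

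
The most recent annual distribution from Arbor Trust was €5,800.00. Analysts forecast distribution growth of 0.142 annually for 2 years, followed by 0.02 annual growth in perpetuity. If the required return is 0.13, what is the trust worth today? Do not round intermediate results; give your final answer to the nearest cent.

D_1 = 6623.60000
D_2 = 7564.15120
Terminal value at year 2: TV = D_2×(1+g_2)/(r−g_2) = 7715.43422/0.11 = 70140.31113
P_0 = D_1/(1+r)^1 + D_2/(1+r)^2 + TV/(1+r)^2
    = 5861.59292 + 5923.83992 + 54930.15203 = 66715.58488

€66715.58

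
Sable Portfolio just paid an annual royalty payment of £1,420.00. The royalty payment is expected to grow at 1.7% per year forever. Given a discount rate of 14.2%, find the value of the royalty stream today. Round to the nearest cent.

£11553.12

D₁ = D₀ × (1 + g) = £1,420.00 × 1.017 = £1,444.1400
Growing perpetuity: P = D₁ / (r − g) = £1,444.1400 / (0.142 − 0.017) = £11,553.12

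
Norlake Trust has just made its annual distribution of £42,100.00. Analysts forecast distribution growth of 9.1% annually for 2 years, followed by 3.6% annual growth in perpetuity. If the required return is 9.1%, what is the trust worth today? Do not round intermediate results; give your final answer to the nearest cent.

D_1 = 45931.10000
D_2 = 50110.83010
Terminal value at year 2: TV = D_2×(1+g_2)/(r−g_2) = 51914.81998/0.055 = 943905.81788
P_0 = D_1/(1+r)^1 + D_2/(1+r)^2 + TV/(1+r)^2
    = 42100.00000 + 42100.00000 + 793010.90909 = 877210.90909

£877210.91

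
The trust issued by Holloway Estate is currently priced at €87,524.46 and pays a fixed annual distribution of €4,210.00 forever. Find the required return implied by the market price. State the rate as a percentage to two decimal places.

4.81%

P = C/r ⇒ r = C/P = €4,210.00/€87,524.46 = 0.048101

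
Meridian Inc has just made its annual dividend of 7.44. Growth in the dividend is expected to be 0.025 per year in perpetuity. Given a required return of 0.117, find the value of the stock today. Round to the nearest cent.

D₁ = D₀ × (1 + g) = 7.44 × 1.025 = 7.6260
Growing perpetuity: P = D₁ / (r − g) = 7.6260 / (0.117 − 0.025) = 82.89

82.89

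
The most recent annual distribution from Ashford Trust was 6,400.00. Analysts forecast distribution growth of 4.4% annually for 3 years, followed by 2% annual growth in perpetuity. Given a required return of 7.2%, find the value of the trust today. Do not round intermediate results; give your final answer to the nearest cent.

134170.56

D_1 = 6681.60000
D_2 = 6975.59040
D_3 = 7282.51638
Terminal value at year 3: TV = D_3×(1+g_2)/(r−g_2) = 7428.16671/0.052 = 142849.35971
P_0 = D_1/(1+r)^1 + D_2/(1+r)^2 + D_3/(1+r)^3 + TV/(1+r)^3
    = 6232.83582 + 6070.03787 + 5911.49211 + 115956.19129 = 134170.55709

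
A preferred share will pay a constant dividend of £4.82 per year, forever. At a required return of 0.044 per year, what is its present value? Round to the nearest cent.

£109.55

Level perpetuity: PV = C / r = £4.82 / 0.044 = £109.55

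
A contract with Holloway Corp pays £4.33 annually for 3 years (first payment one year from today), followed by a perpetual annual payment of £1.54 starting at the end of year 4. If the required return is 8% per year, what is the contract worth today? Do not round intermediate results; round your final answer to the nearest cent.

PV of 3-year annuity: £4.33 × [1 − (1+0.08)^−3] / 0.08 = 11.15883
Perpetuity value at year 3: £1.54 / 0.08 = 19.25000
PV of perpetuity: 19.25000 / (1+0.08)^3 = 15.28127
Total PV = 11.15883 + 15.28127 = 26.44010

£26.44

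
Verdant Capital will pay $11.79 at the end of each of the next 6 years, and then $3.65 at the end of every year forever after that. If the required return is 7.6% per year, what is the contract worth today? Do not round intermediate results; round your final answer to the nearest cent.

$86.12

PV of 6-year annuity: $11.79 × [1 − (1+0.076)^−6] / 0.076 = 55.17150
Perpetuity value at year 6: $3.65 / 0.076 = 48.02632
PV of perpetuity: 48.02632 / (1+0.076)^6 = 30.94608
Total PV = 55.17150 + 30.94608 = 86.11758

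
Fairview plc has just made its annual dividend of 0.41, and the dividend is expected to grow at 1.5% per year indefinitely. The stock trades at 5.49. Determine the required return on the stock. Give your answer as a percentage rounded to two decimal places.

D₁ = 0.41 × 1.015 = 0.4162
P = D₁/(r − g) ⇒ r = D₁/P + g = 0.4162/5.49 + 0.015 = 0.075801 + 0.015 = 0.090801

9.08%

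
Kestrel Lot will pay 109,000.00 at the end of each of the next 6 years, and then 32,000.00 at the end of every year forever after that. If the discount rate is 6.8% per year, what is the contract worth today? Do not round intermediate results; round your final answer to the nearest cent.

839888.89

PV of 6-year annuity: 109,000.00 × [1 − (1+0.068)^−6] / 0.068 = 522776.25578
Perpetuity value at year 6: 32,000.00 / 0.068 = 470588.23529
PV of perpetuity: 470588.23529 / (1+0.068)^6 = 317112.63727
Total PV = 522776.25578 + 317112.63727 = 839888.89304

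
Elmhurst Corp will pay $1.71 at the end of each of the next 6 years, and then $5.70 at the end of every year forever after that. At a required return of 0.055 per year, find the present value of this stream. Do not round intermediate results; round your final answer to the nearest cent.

PV of 6-year annuity: $1.71 × [1 − (1+0.055)^−6] / 0.055 = 8.54236
Perpetuity value at year 6: $5.70 / 0.055 = 103.63636
PV of perpetuity: 103.63636 / (1+0.055)^6 = 75.16184
Total PV = 8.54236 + 75.16184 = 83.70420

$83.70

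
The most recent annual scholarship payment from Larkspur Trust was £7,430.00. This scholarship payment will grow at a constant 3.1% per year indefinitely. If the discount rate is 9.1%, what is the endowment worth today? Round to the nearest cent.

£127672.17

D₁ = D₀ × (1 + g) = £7,430.00 × 1.031 = £7,660.3300
Growing perpetuity: P = D₁ / (r − g) = £7,660.3300 / (0.091 − 0.031) = £127,672.17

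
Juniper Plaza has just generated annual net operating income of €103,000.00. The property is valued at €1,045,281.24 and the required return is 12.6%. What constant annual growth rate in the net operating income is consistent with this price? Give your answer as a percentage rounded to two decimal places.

P = D₀(1+g)/(r−g) ⇒ P(r−g) = D₀(1+g) ⇒ g(P+D₀) = P·r − D₀
g = (P·r − D₀)/(P + D₀) = (€1,045,281.24×0.126 − €103,000.00) / (€1,045,281.24 + €103,000.00) = 0.024999

2.50%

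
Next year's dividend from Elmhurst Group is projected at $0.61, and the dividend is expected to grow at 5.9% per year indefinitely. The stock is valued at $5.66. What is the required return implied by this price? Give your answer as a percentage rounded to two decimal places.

P = D₁/(r − g) ⇒ r = D₁/P + g = $0.6100/$5.66 + 0.059 = 0.107774 + 0.059 = 0.166774

16.68%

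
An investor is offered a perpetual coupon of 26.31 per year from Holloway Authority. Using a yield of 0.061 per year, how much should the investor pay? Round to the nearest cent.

431.31

Level perpetuity: PV = C / r = 26.31 / 0.061 = 431.31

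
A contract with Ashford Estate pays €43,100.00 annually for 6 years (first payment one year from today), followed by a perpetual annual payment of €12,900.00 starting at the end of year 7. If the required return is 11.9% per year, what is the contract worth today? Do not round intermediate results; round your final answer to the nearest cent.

PV of 6-year annuity: €43,100.00 × [1 − (1+0.119)^−6] / 0.119 = 177704.66171
Perpetuity value at year 6: €12,900.00 / 0.119 = 108403.36134
PV of perpetuity: 108403.36134 / (1+0.119)^6 = 55215.65517
Total PV = 177704.66171 + 55215.65517 = 232920.31688

€232920.32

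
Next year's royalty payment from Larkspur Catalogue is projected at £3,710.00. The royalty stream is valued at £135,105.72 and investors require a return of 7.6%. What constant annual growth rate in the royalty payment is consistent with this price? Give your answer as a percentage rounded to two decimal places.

4.85%

P = D₁/(r−g) ⇒ g = r − D₁/P = 0.076 − £3,710.00/£135,105.72 = 0.048540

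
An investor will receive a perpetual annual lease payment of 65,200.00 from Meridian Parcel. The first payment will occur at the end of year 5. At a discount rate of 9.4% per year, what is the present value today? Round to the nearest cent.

Value at end of year 4: C / r = 65,200.00 / 0.094 = 693,617.0213
Discount to today: PV = 693,617.0213 / (1 + 0.094)^4 = 693,617.0213 / 1.432416 = 484,228.62

484228.62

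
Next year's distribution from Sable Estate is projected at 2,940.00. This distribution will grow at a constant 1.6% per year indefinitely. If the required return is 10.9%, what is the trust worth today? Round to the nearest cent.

31612.90

Growing perpetuity: P = D₁ / (r − g) = 2,940.0000 / (0.109 − 0.016) = 31,612.90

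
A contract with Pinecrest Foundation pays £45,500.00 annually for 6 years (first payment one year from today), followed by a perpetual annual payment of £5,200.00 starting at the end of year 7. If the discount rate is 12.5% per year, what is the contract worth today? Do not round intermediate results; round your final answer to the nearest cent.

PV of 6-year annuity: £45,500.00 × [1 − (1+0.125)^−6] / 0.125 = 184449.65292
Perpetuity value at year 6: £5,200.00 / 0.125 = 41600.00000
PV of perpetuity: 41600.00000 / (1+0.125)^6 = 20520.03967
Total PV = 184449.65292 + 20520.03967 = 204969.69259

£204969.69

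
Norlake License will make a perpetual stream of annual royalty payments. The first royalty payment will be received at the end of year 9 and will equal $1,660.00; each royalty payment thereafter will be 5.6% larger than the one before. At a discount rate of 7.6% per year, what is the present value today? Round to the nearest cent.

Value at end of year 8: C₁ / (r − g) = $1,660.00 / (0.076 − 0.056) = $83,000.0000
Discount to today: PV = $83,000.0000 / (1 + 0.076)^8 = $83,000.0000 / 1.796794 = $46,193.40

$46193.40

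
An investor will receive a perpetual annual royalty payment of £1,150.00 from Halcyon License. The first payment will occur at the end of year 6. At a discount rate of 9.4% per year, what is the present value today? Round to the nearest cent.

Value at end of year 5: C / r = £1,150.00 / 0.094 = £12,234.0426
Discount to today: PV = £12,234.0426 / (1 + 0.094)^5 = £12,234.0426 / 1.567064 = £7,806.99

£7806.99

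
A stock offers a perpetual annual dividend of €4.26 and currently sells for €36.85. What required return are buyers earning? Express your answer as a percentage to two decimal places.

P = C/r ⇒ r = C/P = €4.26/€36.85 = 0.115604

11.56%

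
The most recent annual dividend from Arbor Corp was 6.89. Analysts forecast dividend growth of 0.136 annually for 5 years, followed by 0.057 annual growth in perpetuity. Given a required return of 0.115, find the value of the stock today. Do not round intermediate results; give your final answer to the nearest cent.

174.29

D_1 = 7.82704
D_2 = 8.89152
D_3 = 10.10076
D_4 = 11.47447
D_5 = 13.03500
Terminal value at year 5: TV = D_5×(1+g_2)/(r−g_2) = 13.77799/0.058 = 237.55155
P_0 = D_1/(1+r)^1 + D_2/(1+r)^2 + D_3/(1+r)^3 + D_4/(1+r)^4 + D_5/(1+r)^5 + TV/(1+r)^5
    = 7.01977 + 7.15198 + 7.28668 + 7.42392 + 7.56374 + 137.84263 = 174.28870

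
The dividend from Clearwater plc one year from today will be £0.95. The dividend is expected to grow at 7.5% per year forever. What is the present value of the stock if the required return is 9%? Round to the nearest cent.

£63.33

Growing perpetuity: P = D₁ / (r − g) = £0.9500 / (0.09 − 0.075) = £63.33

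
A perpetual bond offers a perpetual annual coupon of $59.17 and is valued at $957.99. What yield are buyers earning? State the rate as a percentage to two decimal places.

P = C/r ⇒ r = C/P = $59.17/$957.99 = 0.061765

6.18%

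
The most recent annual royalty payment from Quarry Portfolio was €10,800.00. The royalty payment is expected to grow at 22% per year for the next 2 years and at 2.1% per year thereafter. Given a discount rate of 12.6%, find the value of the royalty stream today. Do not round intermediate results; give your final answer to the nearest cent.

€147663.03

D_1 = 13176.00000
D_2 = 16074.72000
Terminal value at year 2: TV = D_2×(1+g_2)/(r−g_2) = 16412.28912/0.105 = 156307.51543
P_0 = D_1/(1+r)^1 + D_2/(1+r)^2 + TV/(1+r)^2
    = 11701.59858 + 12678.46382 + 123282.96728 = 147663.02969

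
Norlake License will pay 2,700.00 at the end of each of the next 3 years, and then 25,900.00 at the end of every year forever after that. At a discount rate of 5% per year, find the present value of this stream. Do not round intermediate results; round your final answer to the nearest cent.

PV of 3-year annuity: 2,700.00 × [1 − (1+0.05)^−3] / 0.05 = 7352.76968
Perpetuity value at year 3: 25,900.00 / 0.05 = 518000.00000
PV of perpetuity: 518000.00000 / (1+0.05)^3 = 447467.87604
Total PV = 7352.76968 + 447467.87604 = 454820.64572

454820.65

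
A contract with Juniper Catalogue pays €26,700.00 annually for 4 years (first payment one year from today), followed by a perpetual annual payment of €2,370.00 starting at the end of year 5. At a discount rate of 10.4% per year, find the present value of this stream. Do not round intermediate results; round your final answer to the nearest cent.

€99248.21

PV of 4-year annuity: €26,700.00 × [1 − (1+0.104)^−4] / 0.104 = 83907.73389
Perpetuity value at year 4: €2,370.00 / 0.104 = 22788.46154
PV of perpetuity: 22788.46154 / (1+0.104)^4 = 15340.47168
Total PV = 83907.73389 + 15340.47168 = 99248.20557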